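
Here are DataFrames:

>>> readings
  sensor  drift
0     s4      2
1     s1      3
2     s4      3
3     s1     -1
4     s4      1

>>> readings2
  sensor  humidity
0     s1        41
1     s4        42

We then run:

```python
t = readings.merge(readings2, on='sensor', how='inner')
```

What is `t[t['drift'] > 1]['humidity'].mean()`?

merge on 'sensor' (how='inner') → 5 rows:
  sensor  drift  humidity
0     s4      2        42
1     s1      3        41
2     s4      3        42
3     s1     -1        41
4     s4      1        42
filter rows where drift > 1:
  sensor  drift  humidity
0     s4      2        42
1     s1      3        41
2     s4      3        42
So mean() = 41.6666666667.

41.6666666667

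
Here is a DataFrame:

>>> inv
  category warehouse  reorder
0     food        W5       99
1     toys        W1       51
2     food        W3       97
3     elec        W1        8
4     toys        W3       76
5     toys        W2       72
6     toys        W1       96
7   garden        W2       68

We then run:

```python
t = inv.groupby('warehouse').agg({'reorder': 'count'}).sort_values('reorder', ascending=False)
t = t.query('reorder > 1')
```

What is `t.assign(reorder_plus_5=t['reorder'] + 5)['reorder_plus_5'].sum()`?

group by warehouse, count of reorder:
           reorder
warehouse         
W1               3
W2               2
W3               2
W5               1
sort by reorder descending:
           reorder
warehouse         
W1               3
W2               2
W3               2
W5               1
filter rows where reorder > 1:
           reorder
warehouse         
W1               3
W2               2
W3               2
add column reorder_plus_5 = t['reorder'] + 5:
           reorder  reorder_plus_5
warehouse                         
W1               3               8
W2               2               7
W3               2               7
The sum of column 'reorder_plus_5' is 22.

22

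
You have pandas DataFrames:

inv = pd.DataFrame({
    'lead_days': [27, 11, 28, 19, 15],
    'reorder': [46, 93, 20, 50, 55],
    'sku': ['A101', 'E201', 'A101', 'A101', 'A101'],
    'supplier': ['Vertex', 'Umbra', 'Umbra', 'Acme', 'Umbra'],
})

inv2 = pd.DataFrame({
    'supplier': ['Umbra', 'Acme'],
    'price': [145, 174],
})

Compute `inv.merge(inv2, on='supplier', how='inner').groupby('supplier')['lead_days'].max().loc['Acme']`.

19

merge on 'supplier' (how='inner') → 4 rows:
   lead_days  reorder   sku supplier  price
0         11       93  E201    Umbra    145
1         28       20  A101    Umbra    145
2         19       50  A101     Acme    174
3         15       55  A101    Umbra    145
group by supplier, max of lead_days:
supplier
Acme     19
Umbra    28
Name: lead_days, dtype: int64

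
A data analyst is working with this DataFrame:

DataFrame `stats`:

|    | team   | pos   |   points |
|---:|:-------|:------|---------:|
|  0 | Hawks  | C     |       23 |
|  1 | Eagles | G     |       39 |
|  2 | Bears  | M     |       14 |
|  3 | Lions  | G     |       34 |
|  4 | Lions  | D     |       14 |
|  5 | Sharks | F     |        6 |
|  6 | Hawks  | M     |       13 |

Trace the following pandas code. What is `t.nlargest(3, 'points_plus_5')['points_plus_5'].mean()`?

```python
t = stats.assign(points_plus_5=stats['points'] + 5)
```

add column points_plus_5 = stats['points'] + 5:
     team pos  points  points_plus_5
0   Hawks   C      23             28
1  Eagles   G      39             44
2   Bears   M      14             19
3   Lions   G      34             39
4   Lions   D      14             19
5  Sharks   F       6             11
6   Hawks   M      13             18
take 3 rows with largest points_plus_5:
     team pos  points  points_plus_5
1  Eagles   G      39             44
3   Lions   G      34             39
0   Hawks   C      23             28
Finally, mean of column 'points_plus_5' = 37.0.

37.0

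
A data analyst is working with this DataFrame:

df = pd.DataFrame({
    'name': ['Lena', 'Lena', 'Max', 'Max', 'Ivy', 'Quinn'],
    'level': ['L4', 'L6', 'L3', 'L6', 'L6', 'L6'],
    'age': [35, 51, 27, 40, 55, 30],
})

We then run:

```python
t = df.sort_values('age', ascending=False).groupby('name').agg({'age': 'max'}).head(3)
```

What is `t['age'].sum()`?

146

sort by age descending:
    name level  age
4    Ivy    L6   55
1   Lena    L6   51
3    Max    L6   40
0   Lena    L4   35
5  Quinn    L6   30
2    Max    L3   27
group by name, max of age:
       age
name      
Ivy     55
Lena    51
Max     40
Quinn   30
take first 3 rows:
      age
name     
Ivy    55
Lena   51
Max    40
Hence 146.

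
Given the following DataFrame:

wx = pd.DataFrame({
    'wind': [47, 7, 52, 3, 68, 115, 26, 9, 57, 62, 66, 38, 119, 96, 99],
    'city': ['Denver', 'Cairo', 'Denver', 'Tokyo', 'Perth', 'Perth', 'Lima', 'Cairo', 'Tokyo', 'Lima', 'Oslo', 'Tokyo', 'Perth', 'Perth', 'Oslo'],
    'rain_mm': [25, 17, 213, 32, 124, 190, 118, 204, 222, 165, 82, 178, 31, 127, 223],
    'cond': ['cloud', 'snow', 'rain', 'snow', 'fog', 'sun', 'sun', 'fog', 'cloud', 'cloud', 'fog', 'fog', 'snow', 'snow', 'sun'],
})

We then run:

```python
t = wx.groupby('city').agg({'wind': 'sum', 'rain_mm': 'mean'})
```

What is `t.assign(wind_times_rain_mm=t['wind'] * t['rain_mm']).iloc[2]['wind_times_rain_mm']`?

12452.0

group by city: sum(wind), mean(rain_mm):
        wind  rain_mm
city                 
Cairo     16    110.5
Denver    99    119.0
Lima      88    141.5
Oslo     165    152.5
Perth    398    118.0
Tokyo     98    144.0
add column wind_times_rain_mm = t['wind'] * t['rain_mm']:
        wind  rain_mm  wind_times_rain_mm
city                                     
Cairo     16    110.5              1768.0
Denver    99    119.0             11781.0
Lima      88    141.5             12452.0
Oslo     165    152.5             25162.5
Perth    398    118.0             46964.0
Tokyo     98    144.0             14112.0
Taking the value at position 2, column 'wind_times_rain_mm' gives 12452.0.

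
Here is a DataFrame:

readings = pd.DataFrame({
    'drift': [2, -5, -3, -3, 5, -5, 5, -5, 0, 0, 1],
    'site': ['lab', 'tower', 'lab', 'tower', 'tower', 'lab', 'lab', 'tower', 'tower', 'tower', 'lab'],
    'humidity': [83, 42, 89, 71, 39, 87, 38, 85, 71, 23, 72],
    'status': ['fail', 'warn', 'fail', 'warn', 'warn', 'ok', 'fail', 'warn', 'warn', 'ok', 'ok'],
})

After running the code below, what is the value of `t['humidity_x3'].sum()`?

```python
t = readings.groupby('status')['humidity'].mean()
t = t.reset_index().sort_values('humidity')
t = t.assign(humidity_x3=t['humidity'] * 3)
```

group by status, mean of humidity:
status
fail    70.000000
ok      60.666667
warn    61.600000
Name: humidity, dtype: float64
reset_index():
  status   humidity
0   fail  70.000000
1     ok  60.666667
2   warn  61.600000
sort by humidity:
  status   humidity
1     ok  60.666667
2   warn  61.600000
0   fail  70.000000
add column humidity_x3 = t['humidity'] * 3:
  status   humidity  humidity_x3
1     ok  60.666667        182.0
2   warn  61.600000        184.8
0   fail  70.000000        210.0

576.8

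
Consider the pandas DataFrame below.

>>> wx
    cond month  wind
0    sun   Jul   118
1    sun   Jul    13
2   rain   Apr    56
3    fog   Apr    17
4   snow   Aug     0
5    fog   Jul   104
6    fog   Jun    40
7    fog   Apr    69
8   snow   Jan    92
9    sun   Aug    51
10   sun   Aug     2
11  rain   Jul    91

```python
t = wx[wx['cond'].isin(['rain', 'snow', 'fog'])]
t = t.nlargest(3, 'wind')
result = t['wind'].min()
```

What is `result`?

filter rows where cond in ['rain', 'snow', 'fog']:
    cond month  wind
2   rain   Apr    56
3    fog   Apr    17
4   snow   Aug     0
5    fog   Jul   104
6    fog   Jun    40
7    fog   Apr    69
8   snow   Jan    92
11  rain   Jul    91
take 3 rows with largest wind:
    cond month  wind
5    fog   Jul   104
8   snow   Jan    92
11  rain   Jul    91
Finally, min of column 'wind' = 91.

91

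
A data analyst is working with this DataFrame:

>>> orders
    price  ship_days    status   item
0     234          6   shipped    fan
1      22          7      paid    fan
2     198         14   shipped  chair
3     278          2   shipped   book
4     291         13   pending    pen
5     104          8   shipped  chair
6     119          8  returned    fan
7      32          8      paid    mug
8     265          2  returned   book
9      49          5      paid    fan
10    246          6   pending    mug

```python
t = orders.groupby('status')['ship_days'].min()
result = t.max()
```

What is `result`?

group by status, min of ship_days:
status
paid        5
pending     6
returned    2
shipped     2
Name: ship_days, dtype: int64

6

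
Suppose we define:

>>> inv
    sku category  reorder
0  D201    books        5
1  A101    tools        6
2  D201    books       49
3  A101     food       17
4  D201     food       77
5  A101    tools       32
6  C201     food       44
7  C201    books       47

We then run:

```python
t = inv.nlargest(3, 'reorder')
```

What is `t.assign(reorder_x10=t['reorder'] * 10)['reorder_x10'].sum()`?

take 3 rows with largest reorder:
    sku category  reorder
4  D201     food       77
2  D201    books       49
7  C201    books       47
add column reorder_x10 = t['reorder'] * 10:
    sku category  reorder  reorder_x10
4  D201     food       77          770
2  D201    books       49          490
7  C201    books       47          470
Taking the sum of column 'reorder_x10' gives 1730.

1730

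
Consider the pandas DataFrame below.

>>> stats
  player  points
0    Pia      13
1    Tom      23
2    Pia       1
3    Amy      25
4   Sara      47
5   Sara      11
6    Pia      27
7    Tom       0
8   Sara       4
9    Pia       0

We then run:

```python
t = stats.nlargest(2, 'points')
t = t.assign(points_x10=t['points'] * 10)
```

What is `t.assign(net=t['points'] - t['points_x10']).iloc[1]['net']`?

-243

take 2 rows with largest points:
  player  points
4   Sara      47
6    Pia      27
add column points_x10 = t['points'] * 10:
  player  points  points_x10
4   Sara      47         470
6    Pia      27         270
add column net = t['points'] - t['points_x10']:
  player  points  points_x10  net
4   Sara      47         470 -423
6    Pia      27         270 -243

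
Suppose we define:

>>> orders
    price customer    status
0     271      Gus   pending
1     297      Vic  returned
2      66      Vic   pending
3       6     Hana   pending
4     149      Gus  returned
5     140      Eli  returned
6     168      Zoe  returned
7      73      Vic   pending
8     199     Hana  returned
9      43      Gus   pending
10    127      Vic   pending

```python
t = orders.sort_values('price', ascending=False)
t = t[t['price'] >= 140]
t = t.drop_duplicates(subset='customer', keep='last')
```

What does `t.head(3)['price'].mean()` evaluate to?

221.333333333

sort by price descending:
    price customer    status
1     297      Vic  returned
0     271      Gus   pending
8     199     Hana  returned
6     168      Zoe  returned
4     149      Gus  returned
5     140      Eli  returned
10    127      Vic   pending
7      73      Vic   pending
2      66      Vic   pending
9      43      Gus   pending
3       6     Hana   pending
filter rows where price >= 140:
   price customer    status
1    297      Vic  returned
0    271      Gus   pending
8    199     Hana  returned
6    168      Zoe  returned
4    149      Gus  returned
5    140      Eli  returned
drop duplicate customer (keep=last):
   price customer    status
1    297      Vic  returned
8    199     Hana  returned
6    168      Zoe  returned
4    149      Gus  returned
5    140      Eli  returned
take first 3 rows:
   price customer    status
1    297      Vic  returned
8    199     Hana  returned
6    168      Zoe  returned
Taking the mean of column 'price' gives 221.333333333.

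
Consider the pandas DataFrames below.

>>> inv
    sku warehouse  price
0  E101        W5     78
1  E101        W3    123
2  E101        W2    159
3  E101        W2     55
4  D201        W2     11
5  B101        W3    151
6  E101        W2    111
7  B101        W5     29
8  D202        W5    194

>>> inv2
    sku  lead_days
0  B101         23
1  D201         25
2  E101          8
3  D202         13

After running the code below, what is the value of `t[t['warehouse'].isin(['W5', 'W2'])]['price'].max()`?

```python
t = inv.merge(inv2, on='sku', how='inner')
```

merge on 'sku' (how='inner') → 9 rows:
    sku warehouse  price  lead_days
0  E101        W5     78          8
1  E101        W3    123          8
2  E101        W2    159          8
3  E101        W2     55          8
4  D201        W2     11         25
5  B101        W3    151         23
6  E101        W2    111          8
7  B101        W5     29         23
8  D202        W5    194         13
filter rows where warehouse in ['W5', 'W2']:
    sku warehouse  price  lead_days
0  E101        W5     78          8
2  E101        W2    159          8
3  E101        W2     55          8
4  D201        W2     11         25
6  E101        W2    111          8
7  B101        W5     29         23
8  D202        W5    194         13
So max() = 194.

194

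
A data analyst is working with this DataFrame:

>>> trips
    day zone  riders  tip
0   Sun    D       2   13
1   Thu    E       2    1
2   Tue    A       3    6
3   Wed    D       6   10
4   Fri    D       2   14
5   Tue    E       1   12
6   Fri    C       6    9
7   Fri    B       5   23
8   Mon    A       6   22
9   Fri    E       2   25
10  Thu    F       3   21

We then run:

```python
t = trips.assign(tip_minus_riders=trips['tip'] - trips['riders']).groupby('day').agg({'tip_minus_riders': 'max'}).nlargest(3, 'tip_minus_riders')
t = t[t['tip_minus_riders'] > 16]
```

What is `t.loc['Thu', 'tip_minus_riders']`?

add column tip_minus_riders = trips['tip'] - trips['riders']:
    day zone  riders  tip  tip_minus_riders
0   Sun    D       2   13                11
1   Thu    E       2    1                -1
2   Tue    A       3    6                 3
3   Wed    D       6   10                 4
4   Fri    D       2   14                12
5   Tue    E       1   12                11
6   Fri    C       6    9                 3
7   Fri    B       5   23                18
8   Mon    A       6   22                16
9   Fri    E       2   25                23
10  Thu    F       3   21                18
group by day, max of tip_minus_riders:
     tip_minus_riders
day                  
Fri                23
Mon                16
Sun                11
Thu                18
Tue                11
Wed                 4
take 3 rows with largest tip_minus_riders:
     tip_minus_riders
day                  
Fri                23
Thu                18
Mon                16
filter rows where tip_minus_riders > 16:
     tip_minus_riders
day                  
Fri                23
Thu                18
The value at row 'Thu', column 'tip_minus_riders' is 18.

18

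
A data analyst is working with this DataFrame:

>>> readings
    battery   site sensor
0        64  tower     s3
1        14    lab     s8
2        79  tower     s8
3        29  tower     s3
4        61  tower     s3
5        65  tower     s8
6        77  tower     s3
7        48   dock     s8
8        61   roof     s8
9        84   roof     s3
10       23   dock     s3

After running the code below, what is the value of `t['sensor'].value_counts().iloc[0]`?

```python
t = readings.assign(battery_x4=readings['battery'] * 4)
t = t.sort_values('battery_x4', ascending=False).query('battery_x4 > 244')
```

add column battery_x4 = readings['battery'] * 4:
    battery   site sensor  battery_x4
0        64  tower     s3         256
1        14    lab     s8          56
2        79  tower     s8         316
3        29  tower     s3         116
4        61  tower     s3         244
5        65  tower     s8         260
6        77  tower     s3         308
7        48   dock     s8         192
8        61   roof     s8         244
9        84   roof     s3         336
10       23   dock     s3          92
sort by battery_x4 descending:
    battery   site sensor  battery_x4
9        84   roof     s3         336
2        79  tower     s8         316
6        77  tower     s3         308
5        65  tower     s8         260
0        64  tower     s3         256
4        61  tower     s3         244
8        61   roof     s8         244
7        48   dock     s8         192
3        29  tower     s3         116
10       23   dock     s3          92
1        14    lab     s8          56
filter rows where battery_x4 > 244:
   battery   site sensor  battery_x4
9       84   roof     s3         336
2       79  tower     s8         316
6       77  tower     s3         308
5       65  tower     s8         260
0       64  tower     s3         256
value_counts of sensor:
sensor
s3    3
s8    2
Name: count, dtype: int64
Then the value at position 0: 3

3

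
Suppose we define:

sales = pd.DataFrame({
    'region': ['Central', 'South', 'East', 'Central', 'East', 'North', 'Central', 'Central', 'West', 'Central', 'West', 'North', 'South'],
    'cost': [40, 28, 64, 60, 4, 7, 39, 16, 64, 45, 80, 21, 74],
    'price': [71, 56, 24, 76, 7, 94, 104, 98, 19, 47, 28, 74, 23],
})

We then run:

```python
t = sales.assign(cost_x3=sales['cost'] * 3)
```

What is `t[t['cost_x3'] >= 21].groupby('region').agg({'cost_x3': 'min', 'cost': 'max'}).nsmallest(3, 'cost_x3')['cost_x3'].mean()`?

add column cost_x3 = sales['cost'] * 3:
     region  cost  price  cost_x3
0   Central    40     71      120
1     South    28     56       84
2      East    64     24      192
3   Central    60     76      180
4      East     4      7       12
5     North     7     94       21
6   Central    39    104      117
7   Central    16     98       48
8      West    64     19      192
9   Central    45     47      135
10     West    80     28      240
11    North    21     74       63
12    South    74     23      222
filter rows where cost_x3 >= 21:
     region  cost  price  cost_x3
0   Central    40     71      120
1     South    28     56       84
2      East    64     24      192
3   Central    60     76      180
5     North     7     94       21
6   Central    39    104      117
7   Central    16     98       48
8      West    64     19      192
9   Central    45     47      135
10     West    80     28      240
11    North    21     74       63
12    South    74     23      222
group by region: min(cost_x3), max(cost):
         cost_x3  cost
region                
Central       48    60
East         192    64
North         21    21
South         84    74
West         192    80
take 3 rows with smallest cost_x3:
         cost_x3  cost
region                
North         21    21
Central       48    60
South         84    74
Hence 51.0.

51.0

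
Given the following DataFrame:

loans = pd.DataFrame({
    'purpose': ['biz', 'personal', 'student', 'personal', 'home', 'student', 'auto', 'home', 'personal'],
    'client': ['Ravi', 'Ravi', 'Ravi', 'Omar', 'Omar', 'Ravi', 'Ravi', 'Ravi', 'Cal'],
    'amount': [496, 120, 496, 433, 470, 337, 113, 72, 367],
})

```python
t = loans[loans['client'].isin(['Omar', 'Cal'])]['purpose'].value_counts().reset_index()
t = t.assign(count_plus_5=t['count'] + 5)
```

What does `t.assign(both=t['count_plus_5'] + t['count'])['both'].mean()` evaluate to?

8.0

filter rows where client in ['Omar', 'Cal']:
    purpose client  amount
3  personal   Omar     433
4      home   Omar     470
8  personal    Cal     367
value_counts of purpose:
purpose
personal    2
home        1
Name: count, dtype: int64
reset_index():
    purpose  count
0  personal      2
1      home      1
add column count_plus_5 = t['count'] + 5:
    purpose  count  count_plus_5
0  personal      2             7
1      home      1             6
add column both = t['count_plus_5'] + t['count']:
    purpose  count  count_plus_5  both
0  personal      2             7     9
1      home      1             6     7
Reading off the mean of column 'both', we get 8.0.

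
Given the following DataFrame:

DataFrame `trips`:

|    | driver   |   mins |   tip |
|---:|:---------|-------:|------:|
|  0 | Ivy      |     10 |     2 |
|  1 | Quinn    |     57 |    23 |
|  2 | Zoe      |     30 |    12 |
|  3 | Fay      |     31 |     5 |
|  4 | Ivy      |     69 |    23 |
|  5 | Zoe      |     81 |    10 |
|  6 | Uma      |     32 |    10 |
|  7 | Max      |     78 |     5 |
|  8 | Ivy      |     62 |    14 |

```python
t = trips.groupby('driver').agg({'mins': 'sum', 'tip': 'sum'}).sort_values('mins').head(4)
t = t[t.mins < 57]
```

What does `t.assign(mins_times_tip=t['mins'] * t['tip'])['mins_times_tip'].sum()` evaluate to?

475

group by driver: sum(mins), sum(tip):
        mins  tip
driver           
Fay       31    5
Ivy      141   39
Max       78    5
Quinn     57   23
Uma       32   10
Zoe      111   22
sort by mins:
        mins  tip
driver           
Fay       31    5
Uma       32   10
Quinn     57   23
Max       78    5
Zoe      111   22
Ivy      141   39
take first 4 rows:
        mins  tip
driver           
Fay       31    5
Uma       32   10
Quinn     57   23
Max       78    5
filter rows where mins < 57:
        mins  tip
driver           
Fay       31    5
Uma       32   10
add column mins_times_tip = t['mins'] * t['tip']:
        mins  tip  mins_times_tip
driver                           
Fay       31    5             155
Uma       32   10             320
The sum of column 'mins_times_tip' is 475.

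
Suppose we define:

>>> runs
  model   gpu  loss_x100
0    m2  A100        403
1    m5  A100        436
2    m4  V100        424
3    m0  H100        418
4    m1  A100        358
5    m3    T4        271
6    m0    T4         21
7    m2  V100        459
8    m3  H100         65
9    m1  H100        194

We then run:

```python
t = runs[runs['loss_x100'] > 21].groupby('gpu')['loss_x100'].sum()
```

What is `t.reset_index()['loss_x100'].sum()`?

filter rows where loss_x100 > 21:
  model   gpu  loss_x100
0    m2  A100        403
1    m5  A100        436
2    m4  V100        424
3    m0  H100        418
4    m1  A100        358
5    m3    T4        271
7    m2  V100        459
8    m3  H100         65
9    m1  H100        194
group by gpu, sum of loss_x100:
gpu
A100    1197
H100     677
T4       271
V100     883
Name: loss_x100, dtype: int64
reset_index():
    gpu  loss_x100
0  A100       1197
1  H100        677
2    T4        271
3  V100        883
Then the sum of column 'loss_x100': 3028

3028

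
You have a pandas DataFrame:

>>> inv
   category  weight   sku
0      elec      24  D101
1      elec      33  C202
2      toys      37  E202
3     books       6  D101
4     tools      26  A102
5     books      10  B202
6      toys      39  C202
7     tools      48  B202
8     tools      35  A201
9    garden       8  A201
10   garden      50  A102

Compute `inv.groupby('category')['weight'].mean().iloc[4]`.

38.0

group by category, mean of weight:
category
books      8.000000
elec      28.500000
garden    29.000000
tools     36.333333
toys      38.000000
Name: weight, dtype: float64
value at position 4 → 38.0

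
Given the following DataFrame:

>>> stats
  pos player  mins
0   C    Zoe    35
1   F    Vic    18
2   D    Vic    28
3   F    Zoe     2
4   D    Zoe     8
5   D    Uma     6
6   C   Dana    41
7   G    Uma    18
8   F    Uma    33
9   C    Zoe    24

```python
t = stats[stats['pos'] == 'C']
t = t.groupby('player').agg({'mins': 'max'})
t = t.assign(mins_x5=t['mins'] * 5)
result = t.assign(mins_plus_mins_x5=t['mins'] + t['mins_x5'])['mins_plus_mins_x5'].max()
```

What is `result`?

246

filter rows where pos == 'C':
  pos player  mins
0   C    Zoe    35
6   C   Dana    41
9   C    Zoe    24
group by player, max of mins:
        mins
player      
Dana      41
Zoe       35
add column mins_x5 = t['mins'] * 5:
        mins  mins_x5
player               
Dana      41      205
Zoe       35      175
add column mins_plus_mins_x5 = t['mins'] + t['mins_x5']:
        mins  mins_x5  mins_plus_mins_x5
player                                  
Dana      41      205                246
Zoe       35      175                210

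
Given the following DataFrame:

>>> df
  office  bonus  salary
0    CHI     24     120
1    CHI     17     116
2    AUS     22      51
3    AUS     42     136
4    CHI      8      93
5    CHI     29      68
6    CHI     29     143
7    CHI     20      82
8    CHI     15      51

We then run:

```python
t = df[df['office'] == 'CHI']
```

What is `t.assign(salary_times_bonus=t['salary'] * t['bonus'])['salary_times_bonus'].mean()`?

filter rows where office == 'CHI':
  office  bonus  salary
0    CHI     24     120
1    CHI     17     116
4    CHI      8      93
5    CHI     29      68
6    CHI     29     143
7    CHI     20      82
8    CHI     15      51
add column salary_times_bonus = t['salary'] * t['bonus']:
  office  bonus  salary  salary_times_bonus
0    CHI     24     120                2880
1    CHI     17     116                1972
4    CHI      8      93                 744
5    CHI     29      68                1972
6    CHI     29     143                4147
7    CHI     20      82                1640
8    CHI     15      51                 765

2017.14285714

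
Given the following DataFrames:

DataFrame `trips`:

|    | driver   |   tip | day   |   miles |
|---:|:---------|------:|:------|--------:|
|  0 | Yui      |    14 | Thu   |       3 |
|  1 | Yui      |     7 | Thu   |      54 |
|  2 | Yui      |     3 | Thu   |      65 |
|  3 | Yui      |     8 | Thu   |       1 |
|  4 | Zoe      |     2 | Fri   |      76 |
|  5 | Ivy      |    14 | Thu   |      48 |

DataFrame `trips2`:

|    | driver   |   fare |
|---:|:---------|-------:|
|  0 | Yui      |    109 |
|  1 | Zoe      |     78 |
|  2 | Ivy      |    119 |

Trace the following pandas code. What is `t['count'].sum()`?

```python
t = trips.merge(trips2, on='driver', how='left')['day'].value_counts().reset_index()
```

6

merge on 'driver' (how='left') → 6 rows:
  driver  tip  day  miles  fare
0    Yui   14  Thu      3   109
1    Yui    7  Thu     54   109
2    Yui    3  Thu     65   109
3    Yui    8  Thu      1   109
4    Zoe    2  Fri     76    78
5    Ivy   14  Thu     48   119
value_counts of day:
day
Thu    5
Fri    1
Name: count, dtype: int64
reset_index():
   day  count
0  Thu      5
1  Fri      1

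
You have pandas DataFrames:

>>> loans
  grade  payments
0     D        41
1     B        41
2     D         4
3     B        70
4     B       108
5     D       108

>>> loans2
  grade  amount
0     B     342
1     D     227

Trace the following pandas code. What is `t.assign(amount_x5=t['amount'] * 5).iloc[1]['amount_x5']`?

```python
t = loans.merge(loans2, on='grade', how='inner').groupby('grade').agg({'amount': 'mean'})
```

1135.0

merge on 'grade' (how='inner') → 6 rows:
  grade  payments  amount
0     D        41     227
1     B        41     342
2     D         4     227
3     B        70     342
4     B       108     342
5     D       108     227
group by grade, mean of amount:
       amount
grade        
B       342.0
D       227.0
add column amount_x5 = t['amount'] * 5:
       amount  amount_x5
grade                   
B       342.0     1710.0
D       227.0     1135.0
Reading off the value at position 1, column 'amount_x5', we get 1135.0.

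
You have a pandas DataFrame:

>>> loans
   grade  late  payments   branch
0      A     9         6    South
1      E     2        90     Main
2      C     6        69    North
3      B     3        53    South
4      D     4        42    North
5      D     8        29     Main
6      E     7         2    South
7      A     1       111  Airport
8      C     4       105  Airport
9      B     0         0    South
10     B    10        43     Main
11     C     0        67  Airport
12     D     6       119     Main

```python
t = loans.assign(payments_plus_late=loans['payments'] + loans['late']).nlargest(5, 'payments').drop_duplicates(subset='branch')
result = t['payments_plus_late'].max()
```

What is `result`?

add column payments_plus_late = loans['payments'] + loans['late']:
   grade  late  payments   branch  payments_plus_late
0      A     9         6    South                  15
1      E     2        90     Main                  92
2      C     6        69    North                  75
3      B     3        53    South                  56
4      D     4        42    North                  46
5      D     8        29     Main                  37
6      E     7         2    South                   9
7      A     1       111  Airport                 112
8      C     4       105  Airport                 109
9      B     0         0    South                   0
10     B    10        43     Main                  53
11     C     0        67  Airport                  67
12     D     6       119     Main                 125
take 5 rows with largest payments:
   grade  late  payments   branch  payments_plus_late
12     D     6       119     Main                 125
7      A     1       111  Airport                 112
8      C     4       105  Airport                 109
1      E     2        90     Main                  92
2      C     6        69    North                  75
drop duplicate branch (keep=first):
   grade  late  payments   branch  payments_plus_late
12     D     6       119     Main                 125
7      A     1       111  Airport                 112
2      C     6        69    North                  75

125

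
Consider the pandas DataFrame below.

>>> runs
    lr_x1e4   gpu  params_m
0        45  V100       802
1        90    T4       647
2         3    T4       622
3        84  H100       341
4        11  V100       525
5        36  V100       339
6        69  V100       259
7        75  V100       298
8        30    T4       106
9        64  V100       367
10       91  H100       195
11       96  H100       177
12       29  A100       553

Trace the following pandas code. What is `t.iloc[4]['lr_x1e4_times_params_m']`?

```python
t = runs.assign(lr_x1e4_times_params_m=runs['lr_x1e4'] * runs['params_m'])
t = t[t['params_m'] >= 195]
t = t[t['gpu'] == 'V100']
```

22350

add column lr_x1e4_times_params_m = runs['lr_x1e4'] * runs['params_m']:
    lr_x1e4   gpu  params_m  lr_x1e4_times_params_m
0        45  V100       802                   36090
1        90    T4       647                   58230
2         3    T4       622                    1866
3        84  H100       341                   28644
4        11  V100       525                    5775
5        36  V100       339                   12204
6        69  V100       259                   17871
7        75  V100       298                   22350
8        30    T4       106                    3180
9        64  V100       367                   23488
10       91  H100       195                   17745
11       96  H100       177                   16992
12       29  A100       553                   16037
filter rows where params_m >= 195:
    lr_x1e4   gpu  params_m  lr_x1e4_times_params_m
0        45  V100       802                   36090
1        90    T4       647                   58230
2         3    T4       622                    1866
3        84  H100       341                   28644
4        11  V100       525                    5775
5        36  V100       339                   12204
6        69  V100       259                   17871
7        75  V100       298                   22350
9        64  V100       367                   23488
10       91  H100       195                   17745
12       29  A100       553                   16037
filter rows where gpu == 'V100':
   lr_x1e4   gpu  params_m  lr_x1e4_times_params_m
0       45  V100       802                   36090
4       11  V100       525                    5775
5       36  V100       339                   12204
6       69  V100       259                   17871
7       75  V100       298                   22350
9       64  V100       367                   23488
The value at position 4, column 'lr_x1e4_times_params_m' is 22350.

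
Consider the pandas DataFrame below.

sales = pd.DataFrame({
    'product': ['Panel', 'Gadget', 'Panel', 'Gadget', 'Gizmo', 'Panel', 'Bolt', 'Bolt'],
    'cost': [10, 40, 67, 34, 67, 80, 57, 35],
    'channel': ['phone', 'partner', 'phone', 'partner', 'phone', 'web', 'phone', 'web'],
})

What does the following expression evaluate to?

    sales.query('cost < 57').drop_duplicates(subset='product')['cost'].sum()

filter rows where cost < 57:
  product  cost  channel
0   Panel    10    phone
1  Gadget    40  partner
3  Gadget    34  partner
7    Bolt    35      web
drop duplicate product (keep=first):
  product  cost  channel
0   Panel    10    phone
1  Gadget    40  partner
7    Bolt    35      web
Then the sum of column 'cost': 85

85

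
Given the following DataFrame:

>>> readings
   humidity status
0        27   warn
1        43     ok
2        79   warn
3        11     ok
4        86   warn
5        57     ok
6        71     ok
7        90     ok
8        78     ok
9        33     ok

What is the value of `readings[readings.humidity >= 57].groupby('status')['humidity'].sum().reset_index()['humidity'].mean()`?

filter rows where humidity >= 57:
   humidity status
2        79   warn
4        86   warn
5        57     ok
6        71     ok
7        90     ok
8        78     ok
group by status, sum of humidity:
status
ok      296
warn    165
Name: humidity, dtype: int64
reset_index():
  status  humidity
0     ok       296
1   warn       165
So mean() = 230.5.

230.5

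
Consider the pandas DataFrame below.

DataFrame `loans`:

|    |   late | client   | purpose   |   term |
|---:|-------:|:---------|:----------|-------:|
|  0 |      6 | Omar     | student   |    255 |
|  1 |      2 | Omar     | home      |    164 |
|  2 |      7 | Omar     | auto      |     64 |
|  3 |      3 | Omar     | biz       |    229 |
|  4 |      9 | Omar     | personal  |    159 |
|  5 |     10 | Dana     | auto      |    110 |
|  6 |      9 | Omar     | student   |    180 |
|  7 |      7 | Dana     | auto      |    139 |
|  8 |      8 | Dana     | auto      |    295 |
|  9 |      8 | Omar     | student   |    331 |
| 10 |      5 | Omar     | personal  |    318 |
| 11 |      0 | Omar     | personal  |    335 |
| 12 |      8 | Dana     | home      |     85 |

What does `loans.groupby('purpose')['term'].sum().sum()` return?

group by purpose, sum of term:
purpose
auto        608
biz         229
home        249
personal    812
student     766
Name: term, dtype: int64

2664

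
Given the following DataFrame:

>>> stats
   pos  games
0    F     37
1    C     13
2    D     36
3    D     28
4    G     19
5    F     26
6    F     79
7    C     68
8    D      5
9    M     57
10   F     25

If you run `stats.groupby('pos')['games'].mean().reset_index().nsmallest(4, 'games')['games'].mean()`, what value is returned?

31.0625

group by pos, mean of games:
pos
C    40.50
D    23.00
F    41.75
G    19.00
M    57.00
Name: games, dtype: float64
reset_index():
  pos  games
0   C  40.50
1   D  23.00
2   F  41.75
3   G  19.00
4   M  57.00
take 4 rows with smallest games:
  pos  games
3   G  19.00
1   D  23.00
0   C  40.50
2   F  41.75
Hence 31.0625.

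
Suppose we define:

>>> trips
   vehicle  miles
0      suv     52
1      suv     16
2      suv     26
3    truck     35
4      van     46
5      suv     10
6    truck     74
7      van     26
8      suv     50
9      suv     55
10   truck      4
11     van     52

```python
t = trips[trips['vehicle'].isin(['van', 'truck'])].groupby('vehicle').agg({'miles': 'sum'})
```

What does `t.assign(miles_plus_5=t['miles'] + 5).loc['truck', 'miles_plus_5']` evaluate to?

filter rows where vehicle in ['van', 'truck']:
   vehicle  miles
3    truck     35
4      van     46
6    truck     74
7      van     26
10   truck      4
11     van     52
group by vehicle, sum of miles:
         miles
vehicle       
truck      113
van        124
add column miles_plus_5 = t['miles'] + 5:
         miles  miles_plus_5
vehicle                     
truck      113           118
van        124           129

118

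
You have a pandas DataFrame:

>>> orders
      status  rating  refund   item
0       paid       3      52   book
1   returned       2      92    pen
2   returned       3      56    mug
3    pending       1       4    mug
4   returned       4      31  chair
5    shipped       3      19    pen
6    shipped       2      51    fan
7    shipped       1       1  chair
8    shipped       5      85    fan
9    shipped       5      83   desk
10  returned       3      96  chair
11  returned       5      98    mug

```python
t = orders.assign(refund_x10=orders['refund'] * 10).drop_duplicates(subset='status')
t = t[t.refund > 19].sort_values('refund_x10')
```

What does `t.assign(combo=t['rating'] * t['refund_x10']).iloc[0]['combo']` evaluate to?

add column refund_x10 = orders['refund'] * 10:
      status  rating  refund   item  refund_x10
0       paid       3      52   book         520
1   returned       2      92    pen         920
2   returned       3      56    mug         560
3    pending       1       4    mug          40
4   returned       4      31  chair         310
5    shipped       3      19    pen         190
6    shipped       2      51    fan         510
7    shipped       1       1  chair          10
8    shipped       5      85    fan         850
9    shipped       5      83   desk         830
10  returned       3      96  chair         960
11  returned       5      98    mug         980
drop duplicate status (keep=first):
     status  rating  refund  item  refund_x10
0      paid       3      52  book         520
1  returned       2      92   pen         920
3   pending       1       4   mug          40
5   shipped       3      19   pen         190
filter rows where refund > 19:
     status  rating  refund  item  refund_x10
0      paid       3      52  book         520
1  returned       2      92   pen         920
sort by refund_x10:
     status  rating  refund  item  refund_x10
0      paid       3      52  book         520
1  returned       2      92   pen         920
add column combo = t['rating'] * t['refund_x10']:
     status  rating  refund  item  refund_x10  combo
0      paid       3      52  book         520   1560
1  returned       2      92   pen         920   1840

1560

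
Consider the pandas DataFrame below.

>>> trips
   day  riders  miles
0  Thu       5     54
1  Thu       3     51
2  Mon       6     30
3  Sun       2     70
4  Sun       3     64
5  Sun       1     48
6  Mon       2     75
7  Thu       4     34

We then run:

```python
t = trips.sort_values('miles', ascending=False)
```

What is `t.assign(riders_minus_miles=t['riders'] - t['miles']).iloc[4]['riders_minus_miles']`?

-48

sort by miles descending:
   day  riders  miles
6  Mon       2     75
3  Sun       2     70
4  Sun       3     64
0  Thu       5     54
1  Thu       3     51
5  Sun       1     48
7  Thu       4     34
2  Mon       6     30
add column riders_minus_miles = t['riders'] - t['miles']:
   day  riders  miles  riders_minus_miles
6  Mon       2     75                 -73
3  Sun       2     70                 -68
4  Sun       3     64                 -61
0  Thu       5     54                 -49
1  Thu       3     51                 -48
5  Sun       1     48                 -47
7  Thu       4     34                 -30
2  Mon       6     30                 -24
Finally, value at position 4, column 'riders_minus_miles' = -48.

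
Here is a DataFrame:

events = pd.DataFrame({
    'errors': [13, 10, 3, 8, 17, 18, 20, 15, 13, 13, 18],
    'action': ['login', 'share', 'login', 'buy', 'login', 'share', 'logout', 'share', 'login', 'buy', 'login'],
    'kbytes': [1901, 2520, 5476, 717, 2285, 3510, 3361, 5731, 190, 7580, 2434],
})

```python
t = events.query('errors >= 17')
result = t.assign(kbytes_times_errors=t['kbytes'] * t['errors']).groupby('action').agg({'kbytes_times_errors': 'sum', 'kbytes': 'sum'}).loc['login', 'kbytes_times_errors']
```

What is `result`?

82657

filter rows where errors >= 17:
    errors  action  kbytes
4       17   login    2285
5       18   share    3510
6       20  logout    3361
10      18   login    2434
add column kbytes_times_errors = t['kbytes'] * t['errors']:
    errors  action  kbytes  kbytes_times_errors
4       17   login    2285                38845
5       18   share    3510                63180
6       20  logout    3361                67220
10      18   login    2434                43812
group by action: sum(kbytes_times_errors), sum(kbytes):
        kbytes_times_errors  kbytes
action                             
login                 82657    4719
logout                67220    3361
share                 63180    3510
Hence 82657.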